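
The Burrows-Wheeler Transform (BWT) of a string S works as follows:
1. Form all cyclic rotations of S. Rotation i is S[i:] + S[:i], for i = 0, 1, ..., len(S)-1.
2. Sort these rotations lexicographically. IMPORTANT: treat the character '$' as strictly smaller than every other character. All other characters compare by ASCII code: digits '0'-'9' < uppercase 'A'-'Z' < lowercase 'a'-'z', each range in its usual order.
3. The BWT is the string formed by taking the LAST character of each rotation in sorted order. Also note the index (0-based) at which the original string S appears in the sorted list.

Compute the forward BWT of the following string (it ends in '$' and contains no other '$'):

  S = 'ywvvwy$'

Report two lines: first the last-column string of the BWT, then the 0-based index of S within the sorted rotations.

All 7 rotations (rotation i = S[i:]+S[:i]):
  rot[0] = ywvvwy$
  rot[1] = wvvwy$y
  rot[2] = vvwy$yw
  rot[3] = vwy$ywv
  rot[4] = wy$ywvv
  rot[5] = y$ywvvw
  rot[6] = $ywvvwy
Sorted (with $ < everything):
  sorted[0] = $ywvvwy  (last char: 'y')
  sorted[1] = vvwy$yw  (last char: 'w')
  sorted[2] = vwy$ywv  (last char: 'v')
  sorted[3] = wvvwy$y  (last char: 'y')
  sorted[4] = wy$ywvv  (last char: 'v')
  sorted[5] = y$ywvvw  (last char: 'w')
  sorted[6] = ywvvwy$  (last char: '$')
Last column: ywvyvw$
Original string S is at sorted index 6

Answer: ywvyvw$
6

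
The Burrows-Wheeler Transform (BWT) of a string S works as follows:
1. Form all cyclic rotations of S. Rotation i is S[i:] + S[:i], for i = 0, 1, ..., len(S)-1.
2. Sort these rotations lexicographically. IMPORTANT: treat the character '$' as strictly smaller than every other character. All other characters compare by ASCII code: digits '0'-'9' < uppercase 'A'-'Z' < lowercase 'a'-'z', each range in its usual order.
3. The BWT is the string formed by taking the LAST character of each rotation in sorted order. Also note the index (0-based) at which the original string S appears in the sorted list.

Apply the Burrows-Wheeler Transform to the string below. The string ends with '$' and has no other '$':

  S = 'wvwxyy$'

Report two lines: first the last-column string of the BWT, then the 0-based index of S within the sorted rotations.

All 7 rotations (rotation i = S[i:]+S[:i]):
  rot[0] = wvwxyy$
  rot[1] = vwxyy$w
  rot[2] = wxyy$wv
  rot[3] = xyy$wvw
  rot[4] = yy$wvwx
  rot[5] = y$wvwxy
  rot[6] = $wvwxyy
Sorted (with $ < everything):
  sorted[0] = $wvwxyy  (last char: 'y')
  sorted[1] = vwxyy$w  (last char: 'w')
  sorted[2] = wvwxyy$  (last char: '$')
  sorted[3] = wxyy$wv  (last char: 'v')
  sorted[4] = xyy$wvw  (last char: 'w')
  sorted[5] = y$wvwxy  (last char: 'y')
  sorted[6] = yy$wvwx  (last char: 'x')
Last column: yw$vwyx
Original string S is at sorted index 2

Answer: yw$vwyx
2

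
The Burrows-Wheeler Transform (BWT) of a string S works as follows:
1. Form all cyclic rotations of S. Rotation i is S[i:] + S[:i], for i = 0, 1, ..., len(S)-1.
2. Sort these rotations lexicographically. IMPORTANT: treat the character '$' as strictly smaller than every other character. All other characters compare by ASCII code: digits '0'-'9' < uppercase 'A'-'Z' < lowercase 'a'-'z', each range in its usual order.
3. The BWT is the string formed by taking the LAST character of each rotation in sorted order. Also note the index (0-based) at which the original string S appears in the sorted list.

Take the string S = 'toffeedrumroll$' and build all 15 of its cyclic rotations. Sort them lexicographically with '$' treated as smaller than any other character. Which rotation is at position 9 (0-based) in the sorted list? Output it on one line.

All 15 rotations (rotation i = S[i:]+S[:i]):
  rot[0] = toffeedrumroll$
  rot[1] = offeedrumroll$t
  rot[2] = ffeedrumroll$to
  rot[3] = feedrumroll$tof
  rot[4] = eedrumroll$toff
  rot[5] = edrumroll$toffe
  rot[6] = drumroll$toffee
  rot[7] = rumroll$toffeed
  rot[8] = umroll$toffeedr
  rot[9] = mroll$toffeedru
  rot[10] = roll$toffeedrum
  rot[11] = oll$toffeedrumr
  rot[12] = ll$toffeedrumro
  rot[13] = l$toffeedrumrol
  rot[14] = $toffeedrumroll
Sorted (with $ < everything):
  sorted[0] = $toffeedrumroll
  sorted[1] = drumroll$toffee
  sorted[2] = edrumroll$toffe
  sorted[3] = eedrumroll$toff
  sorted[4] = feedrumroll$tof
  sorted[5] = ffeedrumroll$to
  sorted[6] = l$toffeedrumrol
  sorted[7] = ll$toffeedrumro
  sorted[8] = mroll$toffeedru
  sorted[9] = offeedrumroll$t
  sorted[10] = oll$toffeedrumr
  sorted[11] = roll$toffeedrum
  sorted[12] = rumroll$toffeed
  sorted[13] = toffeedrumroll$
  sorted[14] = umroll$toffeedr
sorted[9] = offeedrumroll$t

Answer: offeedrumroll$t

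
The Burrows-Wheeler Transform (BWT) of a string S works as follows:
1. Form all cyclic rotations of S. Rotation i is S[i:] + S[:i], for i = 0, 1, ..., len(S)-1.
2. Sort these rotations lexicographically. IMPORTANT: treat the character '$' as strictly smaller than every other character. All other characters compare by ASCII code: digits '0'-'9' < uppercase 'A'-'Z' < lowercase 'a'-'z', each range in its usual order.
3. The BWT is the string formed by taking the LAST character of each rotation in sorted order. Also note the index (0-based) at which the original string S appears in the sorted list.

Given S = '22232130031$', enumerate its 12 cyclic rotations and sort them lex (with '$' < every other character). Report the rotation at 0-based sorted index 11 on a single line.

All 12 rotations (rotation i = S[i:]+S[:i]):
  rot[0] = 22232130031$
  rot[1] = 2232130031$2
  rot[2] = 232130031$22
  rot[3] = 32130031$222
  rot[4] = 2130031$2223
  rot[5] = 130031$22232
  rot[6] = 30031$222321
  rot[7] = 0031$2223213
  rot[8] = 031$22232130
  rot[9] = 31$222321300
  rot[10] = 1$2223213003
  rot[11] = $22232130031
Sorted (with $ < everything):
  sorted[0] = $22232130031
  sorted[1] = 0031$2223213
  sorted[2] = 031$22232130
  sorted[3] = 1$2223213003
  sorted[4] = 130031$22232
  sorted[5] = 2130031$2223
  sorted[6] = 22232130031$
  sorted[7] = 2232130031$2
  sorted[8] = 232130031$22
  sorted[9] = 30031$222321
  sorted[10] = 31$222321300
  sorted[11] = 32130031$222
sorted[11] = 32130031$222

Answer: 32130031$222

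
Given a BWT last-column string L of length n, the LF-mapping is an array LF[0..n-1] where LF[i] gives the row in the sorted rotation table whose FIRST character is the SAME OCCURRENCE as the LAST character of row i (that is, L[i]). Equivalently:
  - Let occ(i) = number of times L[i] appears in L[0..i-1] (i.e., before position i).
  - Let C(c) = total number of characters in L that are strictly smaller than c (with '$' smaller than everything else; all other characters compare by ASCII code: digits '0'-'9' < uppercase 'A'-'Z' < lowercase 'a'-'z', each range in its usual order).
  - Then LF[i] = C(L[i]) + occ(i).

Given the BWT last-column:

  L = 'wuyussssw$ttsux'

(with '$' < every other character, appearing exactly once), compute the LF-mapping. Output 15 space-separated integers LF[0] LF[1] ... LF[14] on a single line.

Char counts: '$':1, 's':5, 't':2, 'u':3, 'w':2, 'x':1, 'y':1
C (first-col start): C('$')=0, C('s')=1, C('t')=6, C('u')=8, C('w')=11, C('x')=13, C('y')=14
L[0]='w': occ=0, LF[0]=C('w')+0=11+0=11
L[1]='u': occ=0, LF[1]=C('u')+0=8+0=8
L[2]='y': occ=0, LF[2]=C('y')+0=14+0=14
L[3]='u': occ=1, LF[3]=C('u')+1=8+1=9
L[4]='s': occ=0, LF[4]=C('s')+0=1+0=1
L[5]='s': occ=1, LF[5]=C('s')+1=1+1=2
L[6]='s': occ=2, LF[6]=C('s')+2=1+2=3
L[7]='s': occ=3, LF[7]=C('s')+3=1+3=4
L[8]='w': occ=1, LF[8]=C('w')+1=11+1=12
L[9]='$': occ=0, LF[9]=C('$')+0=0+0=0
L[10]='t': occ=0, LF[10]=C('t')+0=6+0=6
L[11]='t': occ=1, LF[11]=C('t')+1=6+1=7
L[12]='s': occ=4, LF[12]=C('s')+4=1+4=5
L[13]='u': occ=2, LF[13]=C('u')+2=8+2=10
L[14]='x': occ=0, LF[14]=C('x')+0=13+0=13

Answer: 11 8 14 9 1 2 3 4 12 0 6 7 5 10 13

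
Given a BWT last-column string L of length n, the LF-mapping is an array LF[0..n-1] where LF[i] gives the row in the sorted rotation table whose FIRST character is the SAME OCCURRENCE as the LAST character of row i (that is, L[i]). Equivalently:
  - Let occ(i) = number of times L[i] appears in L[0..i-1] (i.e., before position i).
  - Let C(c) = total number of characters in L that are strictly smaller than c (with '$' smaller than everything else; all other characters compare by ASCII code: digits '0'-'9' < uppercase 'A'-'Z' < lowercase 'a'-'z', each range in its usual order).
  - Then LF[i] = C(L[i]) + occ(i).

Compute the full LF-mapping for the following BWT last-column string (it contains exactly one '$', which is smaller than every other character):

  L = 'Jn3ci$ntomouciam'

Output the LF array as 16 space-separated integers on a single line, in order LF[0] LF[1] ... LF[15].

Char counts: '$':1, '3':1, 'J':1, 'a':1, 'c':2, 'i':2, 'm':2, 'n':2, 'o':2, 't':1, 'u':1
C (first-col start): C('$')=0, C('3')=1, C('J')=2, C('a')=3, C('c')=4, C('i')=6, C('m')=8, C('n')=10, C('o')=12, C('t')=14, C('u')=15
L[0]='J': occ=0, LF[0]=C('J')+0=2+0=2
L[1]='n': occ=0, LF[1]=C('n')+0=10+0=10
L[2]='3': occ=0, LF[2]=C('3')+0=1+0=1
L[3]='c': occ=0, LF[3]=C('c')+0=4+0=4
L[4]='i': occ=0, LF[4]=C('i')+0=6+0=6
L[5]='$': occ=0, LF[5]=C('$')+0=0+0=0
L[6]='n': occ=1, LF[6]=C('n')+1=10+1=11
L[7]='t': occ=0, LF[7]=C('t')+0=14+0=14
L[8]='o': occ=0, LF[8]=C('o')+0=12+0=12
L[9]='m': occ=0, LF[9]=C('m')+0=8+0=8
L[10]='o': occ=1, LF[10]=C('o')+1=12+1=13
L[11]='u': occ=0, LF[11]=C('u')+0=15+0=15
L[12]='c': occ=1, LF[12]=C('c')+1=4+1=5
L[13]='i': occ=1, LF[13]=C('i')+1=6+1=7
L[14]='a': occ=0, LF[14]=C('a')+0=3+0=3
L[15]='m': occ=1, LF[15]=C('m')+1=8+1=9

Answer: 2 10 1 4 6 0 11 14 12 8 13 15 5 7 3 9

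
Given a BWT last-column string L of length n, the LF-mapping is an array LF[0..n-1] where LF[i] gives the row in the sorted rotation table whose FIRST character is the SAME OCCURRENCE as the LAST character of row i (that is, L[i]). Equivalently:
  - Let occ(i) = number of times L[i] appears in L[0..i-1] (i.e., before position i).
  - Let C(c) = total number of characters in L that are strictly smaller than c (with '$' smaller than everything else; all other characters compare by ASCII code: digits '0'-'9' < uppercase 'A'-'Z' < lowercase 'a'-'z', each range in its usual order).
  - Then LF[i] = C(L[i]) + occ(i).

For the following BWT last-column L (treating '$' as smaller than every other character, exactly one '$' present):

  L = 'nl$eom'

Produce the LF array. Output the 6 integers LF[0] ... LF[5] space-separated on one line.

Char counts: '$':1, 'e':1, 'l':1, 'm':1, 'n':1, 'o':1
C (first-col start): C('$')=0, C('e')=1, C('l')=2, C('m')=3, C('n')=4, C('o')=5
L[0]='n': occ=0, LF[0]=C('n')+0=4+0=4
L[1]='l': occ=0, LF[1]=C('l')+0=2+0=2
L[2]='$': occ=0, LF[2]=C('$')+0=0+0=0
L[3]='e': occ=0, LF[3]=C('e')+0=1+0=1
L[4]='o': occ=0, LF[4]=C('o')+0=5+0=5
L[5]='m': occ=0, LF[5]=C('m')+0=3+0=3

Answer: 4 2 0 1 5 3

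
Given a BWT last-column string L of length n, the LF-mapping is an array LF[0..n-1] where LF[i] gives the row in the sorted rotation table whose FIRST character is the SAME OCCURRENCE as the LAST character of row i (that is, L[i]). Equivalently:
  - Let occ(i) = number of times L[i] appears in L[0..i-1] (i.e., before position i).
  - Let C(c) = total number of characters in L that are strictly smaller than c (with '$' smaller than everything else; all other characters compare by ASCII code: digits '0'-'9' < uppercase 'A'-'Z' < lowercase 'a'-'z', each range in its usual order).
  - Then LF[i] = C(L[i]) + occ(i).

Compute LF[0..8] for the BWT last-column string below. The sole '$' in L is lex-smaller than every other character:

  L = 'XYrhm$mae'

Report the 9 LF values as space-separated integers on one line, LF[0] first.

Answer: 1 2 8 5 6 0 7 3 4

Derivation:
Char counts: '$':1, 'X':1, 'Y':1, 'a':1, 'e':1, 'h':1, 'm':2, 'r':1
C (first-col start): C('$')=0, C('X')=1, C('Y')=2, C('a')=3, C('e')=4, C('h')=5, C('m')=6, C('r')=8
L[0]='X': occ=0, LF[0]=C('X')+0=1+0=1
L[1]='Y': occ=0, LF[1]=C('Y')+0=2+0=2
L[2]='r': occ=0, LF[2]=C('r')+0=8+0=8
L[3]='h': occ=0, LF[3]=C('h')+0=5+0=5
L[4]='m': occ=0, LF[4]=C('m')+0=6+0=6
L[5]='$': occ=0, LF[5]=C('$')+0=0+0=0
L[6]='m': occ=1, LF[6]=C('m')+1=6+1=7
L[7]='a': occ=0, LF[7]=C('a')+0=3+0=3
L[8]='e': occ=0, LF[8]=C('e')+0=4+0=4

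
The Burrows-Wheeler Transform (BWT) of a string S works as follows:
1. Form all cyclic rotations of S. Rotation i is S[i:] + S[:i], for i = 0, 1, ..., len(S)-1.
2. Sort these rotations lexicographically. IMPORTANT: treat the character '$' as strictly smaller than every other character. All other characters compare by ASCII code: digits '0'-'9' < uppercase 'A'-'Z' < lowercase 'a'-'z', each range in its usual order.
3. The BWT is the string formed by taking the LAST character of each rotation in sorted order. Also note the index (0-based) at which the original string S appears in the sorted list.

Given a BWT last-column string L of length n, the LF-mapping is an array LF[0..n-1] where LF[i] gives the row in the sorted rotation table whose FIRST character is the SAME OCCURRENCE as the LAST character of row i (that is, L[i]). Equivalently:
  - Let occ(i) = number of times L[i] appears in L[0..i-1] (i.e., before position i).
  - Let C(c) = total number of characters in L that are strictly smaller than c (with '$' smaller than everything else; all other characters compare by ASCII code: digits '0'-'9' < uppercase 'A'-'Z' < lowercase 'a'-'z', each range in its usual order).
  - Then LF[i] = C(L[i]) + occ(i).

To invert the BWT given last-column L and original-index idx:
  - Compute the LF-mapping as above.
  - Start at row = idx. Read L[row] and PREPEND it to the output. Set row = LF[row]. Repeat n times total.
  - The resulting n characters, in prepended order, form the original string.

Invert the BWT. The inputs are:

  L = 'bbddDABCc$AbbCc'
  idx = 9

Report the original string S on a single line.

LF mapping: 7 8 13 14 6 1 3 4 11 0 2 9 10 5 12
Walk LF starting at row 9, prepending L[row]:
  step 1: row=9, L[9]='$', prepend. Next row=LF[9]=0
  step 2: row=0, L[0]='b', prepend. Next row=LF[0]=7
  step 3: row=7, L[7]='C', prepend. Next row=LF[7]=4
  step 4: row=4, L[4]='D', prepend. Next row=LF[4]=6
  step 5: row=6, L[6]='B', prepend. Next row=LF[6]=3
  step 6: row=3, L[3]='d', prepend. Next row=LF[3]=14
  step 7: row=14, L[14]='c', prepend. Next row=LF[14]=12
  step 8: row=12, L[12]='b', prepend. Next row=LF[12]=10
  step 9: row=10, L[10]='A', prepend. Next row=LF[10]=2
  step 10: row=2, L[2]='d', prepend. Next row=LF[2]=13
  step 11: row=13, L[13]='C', prepend. Next row=LF[13]=5
  step 12: row=5, L[5]='A', prepend. Next row=LF[5]=1
  step 13: row=1, L[1]='b', prepend. Next row=LF[1]=8
  step 14: row=8, L[8]='c', prepend. Next row=LF[8]=11
  step 15: row=11, L[11]='b', prepend. Next row=LF[11]=9
Reversed output: bcbACdAbcdBDCb$

Answer: bcbACdAbcdBDCb$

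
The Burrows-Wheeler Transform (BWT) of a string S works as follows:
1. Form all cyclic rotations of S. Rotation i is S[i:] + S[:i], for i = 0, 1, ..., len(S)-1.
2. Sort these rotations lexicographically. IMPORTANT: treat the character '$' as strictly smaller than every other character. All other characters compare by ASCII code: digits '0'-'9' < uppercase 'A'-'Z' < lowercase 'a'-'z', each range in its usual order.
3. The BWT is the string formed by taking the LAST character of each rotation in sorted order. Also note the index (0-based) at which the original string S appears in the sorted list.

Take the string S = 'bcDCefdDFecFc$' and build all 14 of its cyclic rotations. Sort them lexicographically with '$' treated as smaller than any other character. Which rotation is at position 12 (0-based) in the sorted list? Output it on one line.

Answer: efdDFecFc$bcDC

Derivation:
All 14 rotations (rotation i = S[i:]+S[:i]):
  rot[0] = bcDCefdDFecFc$
  rot[1] = cDCefdDFecFc$b
  rot[2] = DCefdDFecFc$bc
  rot[3] = CefdDFecFc$bcD
  rot[4] = efdDFecFc$bcDC
  rot[5] = fdDFecFc$bcDCe
  rot[6] = dDFecFc$bcDCef
  rot[7] = DFecFc$bcDCefd
  rot[8] = FecFc$bcDCefdD
  rot[9] = ecFc$bcDCefdDF
  rot[10] = cFc$bcDCefdDFe
  rot[11] = Fc$bcDCefdDFec
  rot[12] = c$bcDCefdDFecF
  rot[13] = $bcDCefdDFecFc
Sorted (with $ < everything):
  sorted[0] = $bcDCefdDFecFc
  sorted[1] = CefdDFecFc$bcD
  sorted[2] = DCefdDFecFc$bc
  sorted[3] = DFecFc$bcDCefd
  sorted[4] = Fc$bcDCefdDFec
  sorted[5] = FecFc$bcDCefdD
  sorted[6] = bcDCefdDFecFc$
  sorted[7] = c$bcDCefdDFecF
  sorted[8] = cDCefdDFecFc$b
  sorted[9] = cFc$bcDCefdDFe
  sorted[10] = dDFecFc$bcDCef
  sorted[11] = ecFc$bcDCefdDF
  sorted[12] = efdDFecFc$bcDC
  sorted[13] = fdDFecFc$bcDCe
sorted[12] = efdDFecFc$bcDC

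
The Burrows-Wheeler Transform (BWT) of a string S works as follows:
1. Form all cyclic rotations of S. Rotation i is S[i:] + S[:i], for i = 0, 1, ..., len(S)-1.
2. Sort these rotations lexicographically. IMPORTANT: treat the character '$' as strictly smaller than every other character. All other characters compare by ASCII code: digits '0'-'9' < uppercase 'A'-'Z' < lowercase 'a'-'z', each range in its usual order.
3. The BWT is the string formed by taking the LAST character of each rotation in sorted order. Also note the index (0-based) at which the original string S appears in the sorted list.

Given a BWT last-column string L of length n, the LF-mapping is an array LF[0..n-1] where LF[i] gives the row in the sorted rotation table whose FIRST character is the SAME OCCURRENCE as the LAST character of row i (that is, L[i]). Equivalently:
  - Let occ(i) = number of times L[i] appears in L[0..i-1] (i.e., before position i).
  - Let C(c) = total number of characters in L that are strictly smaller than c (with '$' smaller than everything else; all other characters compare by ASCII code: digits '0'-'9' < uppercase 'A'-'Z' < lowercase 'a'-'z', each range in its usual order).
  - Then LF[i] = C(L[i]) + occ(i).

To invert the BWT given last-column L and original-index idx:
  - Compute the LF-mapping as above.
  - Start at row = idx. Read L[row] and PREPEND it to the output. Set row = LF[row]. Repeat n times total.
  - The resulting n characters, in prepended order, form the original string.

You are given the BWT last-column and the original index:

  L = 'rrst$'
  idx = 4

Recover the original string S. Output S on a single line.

LF mapping: 1 2 3 4 0
Walk LF starting at row 4, prepending L[row]:
  step 1: row=4, L[4]='$', prepend. Next row=LF[4]=0
  step 2: row=0, L[0]='r', prepend. Next row=LF[0]=1
  step 3: row=1, L[1]='r', prepend. Next row=LF[1]=2
  step 4: row=2, L[2]='s', prepend. Next row=LF[2]=3
  step 5: row=3, L[3]='t', prepend. Next row=LF[3]=4
Reversed output: tsrr$

Answer: tsrr$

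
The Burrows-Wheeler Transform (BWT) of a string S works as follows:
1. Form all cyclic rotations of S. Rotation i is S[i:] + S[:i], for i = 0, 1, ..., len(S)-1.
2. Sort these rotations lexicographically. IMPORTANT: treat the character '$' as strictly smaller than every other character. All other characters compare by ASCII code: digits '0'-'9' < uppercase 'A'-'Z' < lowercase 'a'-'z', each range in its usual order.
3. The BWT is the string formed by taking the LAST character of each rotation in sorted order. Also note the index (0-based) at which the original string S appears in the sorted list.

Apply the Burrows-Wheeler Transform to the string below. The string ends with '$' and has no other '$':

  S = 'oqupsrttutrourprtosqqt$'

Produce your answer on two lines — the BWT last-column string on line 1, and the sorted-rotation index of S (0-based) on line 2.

Answer: t$trrusqotupsopqrurtqot
1

Derivation:
All 23 rotations (rotation i = S[i:]+S[:i]):
  rot[0] = oqupsrttutrourprtosqqt$
  rot[1] = qupsrttutrourprtosqqt$o
  rot[2] = upsrttutrourprtosqqt$oq
  rot[3] = psrttutrourprtosqqt$oqu
  rot[4] = srttutrourprtosqqt$oqup
  rot[5] = rttutrourprtosqqt$oqups
  rot[6] = ttutrourprtosqqt$oqupsr
  rot[7] = tutrourprtosqqt$oqupsrt
  rot[8] = utrourprtosqqt$oqupsrtt
  rot[9] = trourprtosqqt$oqupsrttu
  rot[10] = rourprtosqqt$oqupsrttut
  rot[11] = ourprtosqqt$oqupsrttutr
  rot[12] = urprtosqqt$oqupsrttutro
  rot[13] = rprtosqqt$oqupsrttutrou
  rot[14] = prtosqqt$oqupsrttutrour
  rot[15] = rtosqqt$oqupsrttutrourp
  rot[16] = tosqqt$oqupsrttutrourpr
  rot[17] = osqqt$oqupsrttutrourprt
  rot[18] = sqqt$oqupsrttutrourprto
  rot[19] = qqt$oqupsrttutrourprtos
  rot[20] = qt$oqupsrttutrourprtosq
  rot[21] = t$oqupsrttutrourprtosqq
  rot[22] = $oqupsrttutrourprtosqqt
Sorted (with $ < everything):
  sorted[0] = $oqupsrttutrourprtosqqt  (last char: 't')
  sorted[1] = oqupsrttutrourprtosqqt$  (last char: '$')
  sorted[2] = osqqt$oqupsrttutrourprt  (last char: 't')
  sorted[3] = ourprtosqqt$oqupsrttutr  (last char: 'r')
  sorted[4] = prtosqqt$oqupsrttutrour  (last char: 'r')
  sorted[5] = psrttutrourprtosqqt$oqu  (last char: 'u')
  sorted[6] = qqt$oqupsrttutrourprtos  (last char: 's')
  sorted[7] = qt$oqupsrttutrourprtosq  (last char: 'q')
  sorted[8] = qupsrttutrourprtosqqt$o  (last char: 'o')
  sorted[9] = rourprtosqqt$oqupsrttut  (last char: 't')
  sorted[10] = rprtosqqt$oqupsrttutrou  (last char: 'u')
  sorted[11] = rtosqqt$oqupsrttutrourp  (last char: 'p')
  sorted[12] = rttutrourprtosqqt$oqups  (last char: 's')
  sorted[13] = sqqt$oqupsrttutrourprto  (last char: 'o')
  sorted[14] = srttutrourprtosqqt$oqup  (last char: 'p')
  sorted[15] = t$oqupsrttutrourprtosqq  (last char: 'q')
  sorted[16] = tosqqt$oqupsrttutrourpr  (last char: 'r')
  sorted[17] = trourprtosqqt$oqupsrttu  (last char: 'u')
  sorted[18] = ttutrourprtosqqt$oqupsr  (last char: 'r')
  sorted[19] = tutrourprtosqqt$oqupsrt  (last char: 't')
  sorted[20] = upsrttutrourprtosqqt$oq  (last char: 'q')
  sorted[21] = urprtosqqt$oqupsrttutro  (last char: 'o')
  sorted[22] = utrourprtosqqt$oqupsrtt  (last char: 't')
Last column: t$trrusqotupsopqrurtqot
Original string S is at sorted index 1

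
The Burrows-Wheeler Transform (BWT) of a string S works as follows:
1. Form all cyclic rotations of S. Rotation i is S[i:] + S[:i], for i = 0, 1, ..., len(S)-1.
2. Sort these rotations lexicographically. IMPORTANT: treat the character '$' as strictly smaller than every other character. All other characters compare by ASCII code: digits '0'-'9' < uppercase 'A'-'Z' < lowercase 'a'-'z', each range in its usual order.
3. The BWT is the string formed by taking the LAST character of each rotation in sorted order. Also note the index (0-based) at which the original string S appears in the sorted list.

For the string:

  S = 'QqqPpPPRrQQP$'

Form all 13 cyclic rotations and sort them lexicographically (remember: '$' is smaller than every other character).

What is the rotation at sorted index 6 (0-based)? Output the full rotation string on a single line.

Answer: QQP$QqqPpPPRr

Derivation:
All 13 rotations (rotation i = S[i:]+S[:i]):
  rot[0] = QqqPpPPRrQQP$
  rot[1] = qqPpPPRrQQP$Q
  rot[2] = qPpPPRrQQP$Qq
  rot[3] = PpPPRrQQP$Qqq
  rot[4] = pPPRrQQP$QqqP
  rot[5] = PPRrQQP$QqqPp
  rot[6] = PRrQQP$QqqPpP
  rot[7] = RrQQP$QqqPpPP
  rot[8] = rQQP$QqqPpPPR
  rot[9] = QQP$QqqPpPPRr
  rot[10] = QP$QqqPpPPRrQ
  rot[11] = P$QqqPpPPRrQQ
  rot[12] = $QqqPpPPRrQQP
Sorted (with $ < everything):
  sorted[0] = $QqqPpPPRrQQP
  sorted[1] = P$QqqPpPPRrQQ
  sorted[2] = PPRrQQP$QqqPp
  sorted[3] = PRrQQP$QqqPpP
  sorted[4] = PpPPRrQQP$Qqq
  sorted[5] = QP$QqqPpPPRrQ
  sorted[6] = QQP$QqqPpPPRr
  sorted[7] = QqqPpPPRrQQP$
  sorted[8] = RrQQP$QqqPpPP
  sorted[9] = pPPRrQQP$QqqP
  sorted[10] = qPpPPRrQQP$Qq
  sorted[11] = qqPpPPRrQQP$Q
  sorted[12] = rQQP$QqqPpPPR
sorted[6] = QQP$QqqPpPPRr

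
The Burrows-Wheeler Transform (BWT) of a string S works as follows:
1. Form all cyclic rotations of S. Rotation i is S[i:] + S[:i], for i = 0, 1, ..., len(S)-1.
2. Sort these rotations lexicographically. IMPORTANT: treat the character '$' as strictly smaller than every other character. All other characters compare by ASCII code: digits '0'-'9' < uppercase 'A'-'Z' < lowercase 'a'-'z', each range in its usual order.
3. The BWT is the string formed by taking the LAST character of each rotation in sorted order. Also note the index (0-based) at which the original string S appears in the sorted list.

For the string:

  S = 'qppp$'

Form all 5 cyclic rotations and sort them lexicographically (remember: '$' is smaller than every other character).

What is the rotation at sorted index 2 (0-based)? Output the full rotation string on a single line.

All 5 rotations (rotation i = S[i:]+S[:i]):
  rot[0] = qppp$
  rot[1] = ppp$q
  rot[2] = pp$qp
  rot[3] = p$qpp
  rot[4] = $qppp
Sorted (with $ < everything):
  sorted[0] = $qppp
  sorted[1] = p$qpp
  sorted[2] = pp$qp
  sorted[3] = ppp$q
  sorted[4] = qppp$
sorted[2] = pp$qp

Answer: pp$qp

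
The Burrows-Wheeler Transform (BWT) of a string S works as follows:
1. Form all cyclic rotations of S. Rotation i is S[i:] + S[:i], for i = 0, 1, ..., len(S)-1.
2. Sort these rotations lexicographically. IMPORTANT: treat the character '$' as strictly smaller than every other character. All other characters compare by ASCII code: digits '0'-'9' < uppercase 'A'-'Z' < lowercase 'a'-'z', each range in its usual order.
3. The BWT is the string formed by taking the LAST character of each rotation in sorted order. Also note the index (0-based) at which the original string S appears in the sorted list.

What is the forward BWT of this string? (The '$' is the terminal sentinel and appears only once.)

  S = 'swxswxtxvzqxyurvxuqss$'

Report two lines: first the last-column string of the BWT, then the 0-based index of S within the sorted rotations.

Answer: suzusq$xxxyrxsswwvtqxv
6

Derivation:
All 22 rotations (rotation i = S[i:]+S[:i]):
  rot[0] = swxswxtxvzqxyurvxuqss$
  rot[1] = wxswxtxvzqxyurvxuqss$s
  rot[2] = xswxtxvzqxyurvxuqss$sw
  rot[3] = swxtxvzqxyurvxuqss$swx
  rot[4] = wxtxvzqxyurvxuqss$swxs
  rot[5] = xtxvzqxyurvxuqss$swxsw
  rot[6] = txvzqxyurvxuqss$swxswx
  rot[7] = xvzqxyurvxuqss$swxswxt
  rot[8] = vzqxyurvxuqss$swxswxtx
  rot[9] = zqxyurvxuqss$swxswxtxv
  rot[10] = qxyurvxuqss$swxswxtxvz
  rot[11] = xyurvxuqss$swxswxtxvzq
  rot[12] = yurvxuqss$swxswxtxvzqx
  rot[13] = urvxuqss$swxswxtxvzqxy
  rot[14] = rvxuqss$swxswxtxvzqxyu
  rot[15] = vxuqss$swxswxtxvzqxyur
  rot[16] = xuqss$swxswxtxvzqxyurv
  rot[17] = uqss$swxswxtxvzqxyurvx
  rot[18] = qss$swxswxtxvzqxyurvxu
  rot[19] = ss$swxswxtxvzqxyurvxuq
  rot[20] = s$swxswxtxvzqxyurvxuqs
  rot[21] = $swxswxtxvzqxyurvxuqss
Sorted (with $ < everything):
  sorted[0] = $swxswxtxvzqxyurvxuqss  (last char: 's')
  sorted[1] = qss$swxswxtxvzqxyurvxu  (last char: 'u')
  sorted[2] = qxyurvxuqss$swxswxtxvz  (last char: 'z')
  sorted[3] = rvxuqss$swxswxtxvzqxyu  (last char: 'u')
  sorted[4] = s$swxswxtxvzqxyurvxuqs  (last char: 's')
  sorted[5] = ss$swxswxtxvzqxyurvxuq  (last char: 'q')
  sorted[6] = swxswxtxvzqxyurvxuqss$  (last char: '$')
  sorted[7] = swxtxvzqxyurvxuqss$swx  (last char: 'x')
  sorted[8] = txvzqxyurvxuqss$swxswx  (last char: 'x')
  sorted[9] = uqss$swxswxtxvzqxyurvx  (last char: 'x')
  sorted[10] = urvxuqss$swxswxtxvzqxy  (last char: 'y')
  sorted[11] = vxuqss$swxswxtxvzqxyur  (last char: 'r')
  sorted[12] = vzqxyurvxuqss$swxswxtx  (last char: 'x')
  sorted[13] = wxswxtxvzqxyurvxuqss$s  (last char: 's')
  sorted[14] = wxtxvzqxyurvxuqss$swxs  (last char: 's')
  sorted[15] = xswxtxvzqxyurvxuqss$sw  (last char: 'w')
  sorted[16] = xtxvzqxyurvxuqss$swxsw  (last char: 'w')
  sorted[17] = xuqss$swxswxtxvzqxyurv  (last char: 'v')
  sorted[18] = xvzqxyurvxuqss$swxswxt  (last char: 't')
  sorted[19] = xyurvxuqss$swxswxtxvzq  (last char: 'q')
  sorted[20] = yurvxuqss$swxswxtxvzqx  (last char: 'x')
  sorted[21] = zqxyurvxuqss$swxswxtxv  (last char: 'v')
Last column: suzusq$xxxyrxsswwvtqxv
Original string S is at sorted index 6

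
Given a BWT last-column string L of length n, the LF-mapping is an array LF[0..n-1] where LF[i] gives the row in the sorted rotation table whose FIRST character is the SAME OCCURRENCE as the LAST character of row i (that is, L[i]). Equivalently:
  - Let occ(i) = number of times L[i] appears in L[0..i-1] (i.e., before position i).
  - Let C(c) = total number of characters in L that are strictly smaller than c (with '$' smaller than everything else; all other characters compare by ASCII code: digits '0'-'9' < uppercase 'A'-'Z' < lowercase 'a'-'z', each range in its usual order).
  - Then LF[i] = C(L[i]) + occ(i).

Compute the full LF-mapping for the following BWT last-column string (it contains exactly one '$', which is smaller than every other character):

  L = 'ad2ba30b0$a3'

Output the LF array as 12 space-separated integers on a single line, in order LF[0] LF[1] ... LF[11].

Answer: 6 11 3 9 7 4 1 10 2 0 8 5

Derivation:
Char counts: '$':1, '0':2, '2':1, '3':2, 'a':3, 'b':2, 'd':1
C (first-col start): C('$')=0, C('0')=1, C('2')=3, C('3')=4, C('a')=6, C('b')=9, C('d')=11
L[0]='a': occ=0, LF[0]=C('a')+0=6+0=6
L[1]='d': occ=0, LF[1]=C('d')+0=11+0=11
L[2]='2': occ=0, LF[2]=C('2')+0=3+0=3
L[3]='b': occ=0, LF[3]=C('b')+0=9+0=9
L[4]='a': occ=1, LF[4]=C('a')+1=6+1=7
L[5]='3': occ=0, LF[5]=C('3')+0=4+0=4
L[6]='0': occ=0, LF[6]=C('0')+0=1+0=1
L[7]='b': occ=1, LF[7]=C('b')+1=9+1=10
L[8]='0': occ=1, LF[8]=C('0')+1=1+1=2
L[9]='$': occ=0, LF[9]=C('$')+0=0+0=0
L[10]='a': occ=2, LF[10]=C('a')+2=6+2=8
L[11]='3': occ=1, LF[11]=C('3')+1=4+1=5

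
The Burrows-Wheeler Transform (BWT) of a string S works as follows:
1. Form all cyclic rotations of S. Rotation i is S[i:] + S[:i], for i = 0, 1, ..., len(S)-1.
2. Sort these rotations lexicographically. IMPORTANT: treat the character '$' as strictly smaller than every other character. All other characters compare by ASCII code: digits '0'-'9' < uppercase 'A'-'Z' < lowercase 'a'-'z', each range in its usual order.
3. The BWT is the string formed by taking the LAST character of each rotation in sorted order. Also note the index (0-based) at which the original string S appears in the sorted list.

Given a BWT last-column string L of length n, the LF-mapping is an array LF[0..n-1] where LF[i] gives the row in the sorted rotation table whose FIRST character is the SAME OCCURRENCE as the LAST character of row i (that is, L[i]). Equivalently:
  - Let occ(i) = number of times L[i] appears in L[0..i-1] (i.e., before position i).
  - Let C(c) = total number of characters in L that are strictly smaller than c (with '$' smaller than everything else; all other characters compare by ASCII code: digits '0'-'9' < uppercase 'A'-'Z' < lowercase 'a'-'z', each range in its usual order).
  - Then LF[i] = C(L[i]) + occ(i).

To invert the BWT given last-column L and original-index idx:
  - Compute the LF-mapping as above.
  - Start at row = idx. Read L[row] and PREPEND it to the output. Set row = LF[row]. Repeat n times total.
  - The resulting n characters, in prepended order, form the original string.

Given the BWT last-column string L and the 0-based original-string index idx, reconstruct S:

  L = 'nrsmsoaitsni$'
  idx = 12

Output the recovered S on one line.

Answer: transmission$

Derivation:
LF mapping: 5 8 9 4 10 7 1 2 12 11 6 3 0
Walk LF starting at row 12, prepending L[row]:
  step 1: row=12, L[12]='$', prepend. Next row=LF[12]=0
  step 2: row=0, L[0]='n', prepend. Next row=LF[0]=5
  step 3: row=5, L[5]='o', prepend. Next row=LF[5]=7
  step 4: row=7, L[7]='i', prepend. Next row=LF[7]=2
  step 5: row=2, L[2]='s', prepend. Next row=LF[2]=9
  step 6: row=9, L[9]='s', prepend. Next row=LF[9]=11
  step 7: row=11, L[11]='i', prepend. Next row=LF[11]=3
  step 8: row=3, L[3]='m', prepend. Next row=LF[3]=4
  step 9: row=4, L[4]='s', prepend. Next row=LF[4]=10
  step 10: row=10, L[10]='n', prepend. Next row=LF[10]=6
  step 11: row=6, L[6]='a', prepend. Next row=LF[6]=1
  step 12: row=1, L[1]='r', prepend. Next row=LF[1]=8
  step 13: row=8, L[8]='t', prepend. Next row=LF[8]=12
Reversed output: transmission$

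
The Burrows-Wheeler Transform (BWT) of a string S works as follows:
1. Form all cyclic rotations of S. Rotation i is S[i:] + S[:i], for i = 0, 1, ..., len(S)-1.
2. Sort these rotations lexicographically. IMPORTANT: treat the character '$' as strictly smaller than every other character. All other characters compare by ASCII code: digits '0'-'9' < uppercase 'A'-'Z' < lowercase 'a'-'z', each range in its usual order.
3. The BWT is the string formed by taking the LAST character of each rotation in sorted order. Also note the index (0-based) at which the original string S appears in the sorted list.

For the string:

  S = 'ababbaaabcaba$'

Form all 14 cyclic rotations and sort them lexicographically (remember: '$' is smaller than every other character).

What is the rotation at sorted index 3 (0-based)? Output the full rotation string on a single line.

All 14 rotations (rotation i = S[i:]+S[:i]):
  rot[0] = ababbaaabcaba$
  rot[1] = babbaaabcaba$a
  rot[2] = abbaaabcaba$ab
  rot[3] = bbaaabcaba$aba
  rot[4] = baaabcaba$abab
  rot[5] = aaabcaba$ababb
  rot[6] = aabcaba$ababba
  rot[7] = abcaba$ababbaa
  rot[8] = bcaba$ababbaaa
  rot[9] = caba$ababbaaab
  rot[10] = aba$ababbaaabc
  rot[11] = ba$ababbaaabca
  rot[12] = a$ababbaaabcab
  rot[13] = $ababbaaabcaba
Sorted (with $ < everything):
  sorted[0] = $ababbaaabcaba
  sorted[1] = a$ababbaaabcab
  sorted[2] = aaabcaba$ababb
  sorted[3] = aabcaba$ababba
  sorted[4] = aba$ababbaaabc
  sorted[5] = ababbaaabcaba$
  sorted[6] = abbaaabcaba$ab
  sorted[7] = abcaba$ababbaa
  sorted[8] = ba$ababbaaabca
  sorted[9] = baaabcaba$abab
  sorted[10] = babbaaabcaba$a
  sorted[11] = bbaaabcaba$aba
  sorted[12] = bcaba$ababbaaa
  sorted[13] = caba$ababbaaab
sorted[3] = aabcaba$ababba

Answer: aabcaba$ababba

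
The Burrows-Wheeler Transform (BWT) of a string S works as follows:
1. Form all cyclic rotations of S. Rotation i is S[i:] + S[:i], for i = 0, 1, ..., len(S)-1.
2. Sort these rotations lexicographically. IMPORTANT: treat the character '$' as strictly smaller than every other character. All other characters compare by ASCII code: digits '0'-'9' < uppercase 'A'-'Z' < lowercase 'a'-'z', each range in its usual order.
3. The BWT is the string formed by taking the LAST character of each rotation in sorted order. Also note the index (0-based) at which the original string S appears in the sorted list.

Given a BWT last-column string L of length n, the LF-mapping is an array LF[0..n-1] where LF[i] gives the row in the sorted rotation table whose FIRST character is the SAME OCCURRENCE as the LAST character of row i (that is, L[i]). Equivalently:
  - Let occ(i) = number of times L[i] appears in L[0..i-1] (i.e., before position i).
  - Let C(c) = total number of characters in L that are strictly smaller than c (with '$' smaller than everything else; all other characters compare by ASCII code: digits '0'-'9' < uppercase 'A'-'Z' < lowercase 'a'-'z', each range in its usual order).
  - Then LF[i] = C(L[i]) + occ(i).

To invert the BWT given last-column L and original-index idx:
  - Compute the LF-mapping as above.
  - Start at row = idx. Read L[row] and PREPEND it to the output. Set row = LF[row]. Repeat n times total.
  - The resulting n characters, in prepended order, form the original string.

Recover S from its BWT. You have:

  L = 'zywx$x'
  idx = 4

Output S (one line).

Answer: ywxxz$

Derivation:
LF mapping: 5 4 1 2 0 3
Walk LF starting at row 4, prepending L[row]:
  step 1: row=4, L[4]='$', prepend. Next row=LF[4]=0
  step 2: row=0, L[0]='z', prepend. Next row=LF[0]=5
  step 3: row=5, L[5]='x', prepend. Next row=LF[5]=3
  step 4: row=3, L[3]='x', prepend. Next row=LF[3]=2
  step 5: row=2, L[2]='w', prepend. Next row=LF[2]=1
  step 6: row=1, L[1]='y', prepend. Next row=LF[1]=4
Reversed output: ywxxz$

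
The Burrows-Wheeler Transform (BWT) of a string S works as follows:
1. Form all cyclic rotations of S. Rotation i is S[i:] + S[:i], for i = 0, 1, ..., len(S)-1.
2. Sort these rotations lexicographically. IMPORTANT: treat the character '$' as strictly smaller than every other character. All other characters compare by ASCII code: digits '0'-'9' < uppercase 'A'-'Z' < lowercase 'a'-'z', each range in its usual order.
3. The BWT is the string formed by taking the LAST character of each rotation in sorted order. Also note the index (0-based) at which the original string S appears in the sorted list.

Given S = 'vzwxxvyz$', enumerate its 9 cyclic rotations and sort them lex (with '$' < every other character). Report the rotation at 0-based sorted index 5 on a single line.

All 9 rotations (rotation i = S[i:]+S[:i]):
  rot[0] = vzwxxvyz$
  rot[1] = zwxxvyz$v
  rot[2] = wxxvyz$vz
  rot[3] = xxvyz$vzw
  rot[4] = xvyz$vzwx
  rot[5] = vyz$vzwxx
  rot[6] = yz$vzwxxv
  rot[7] = z$vzwxxvy
  rot[8] = $vzwxxvyz
Sorted (with $ < everything):
  sorted[0] = $vzwxxvyz
  sorted[1] = vyz$vzwxx
  sorted[2] = vzwxxvyz$
  sorted[3] = wxxvyz$vz
  sorted[4] = xvyz$vzwx
  sorted[5] = xxvyz$vzw
  sorted[6] = yz$vzwxxv
  sorted[7] = z$vzwxxvy
  sorted[8] = zwxxvyz$v
sorted[5] = xxvyz$vzw

Answer: xxvyz$vzw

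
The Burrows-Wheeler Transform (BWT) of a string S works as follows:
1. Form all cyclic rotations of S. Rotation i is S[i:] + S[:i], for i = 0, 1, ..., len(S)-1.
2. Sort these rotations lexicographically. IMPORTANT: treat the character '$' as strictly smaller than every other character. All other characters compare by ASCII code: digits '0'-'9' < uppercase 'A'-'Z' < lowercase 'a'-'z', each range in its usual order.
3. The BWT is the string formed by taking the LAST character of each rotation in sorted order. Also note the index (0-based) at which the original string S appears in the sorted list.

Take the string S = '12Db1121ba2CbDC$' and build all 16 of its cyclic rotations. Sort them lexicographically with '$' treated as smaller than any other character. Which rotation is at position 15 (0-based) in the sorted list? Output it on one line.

All 16 rotations (rotation i = S[i:]+S[:i]):
  rot[0] = 12Db1121ba2CbDC$
  rot[1] = 2Db1121ba2CbDC$1
  rot[2] = Db1121ba2CbDC$12
  rot[3] = b1121ba2CbDC$12D
  rot[4] = 1121ba2CbDC$12Db
  rot[5] = 121ba2CbDC$12Db1
  rot[6] = 21ba2CbDC$12Db11
  rot[7] = 1ba2CbDC$12Db112
  rot[8] = ba2CbDC$12Db1121
  rot[9] = a2CbDC$12Db1121b
  rot[10] = 2CbDC$12Db1121ba
  rot[11] = CbDC$12Db1121ba2
  rot[12] = bDC$12Db1121ba2C
  rot[13] = DC$12Db1121ba2Cb
  rot[14] = C$12Db1121ba2CbD
  rot[15] = $12Db1121ba2CbDC
Sorted (with $ < everything):
  sorted[0] = $12Db1121ba2CbDC
  sorted[1] = 1121ba2CbDC$12Db
  sorted[2] = 121ba2CbDC$12Db1
  sorted[3] = 12Db1121ba2CbDC$
  sorted[4] = 1ba2CbDC$12Db112
  sorted[5] = 21ba2CbDC$12Db11
  sorted[6] = 2CbDC$12Db1121ba
  sorted[7] = 2Db1121ba2CbDC$1
  sorted[8] = C$12Db1121ba2CbD
  sorted[9] = CbDC$12Db1121ba2
  sorted[10] = DC$12Db1121ba2Cb
  sorted[11] = Db1121ba2CbDC$12
  sorted[12] = a2CbDC$12Db1121b
  sorted[13] = b1121ba2CbDC$12D
  sorted[14] = bDC$12Db1121ba2C
  sorted[15] = ba2CbDC$12Db1121
sorted[15] = ba2CbDC$12Db1121

Answer: ba2CbDC$12Db1121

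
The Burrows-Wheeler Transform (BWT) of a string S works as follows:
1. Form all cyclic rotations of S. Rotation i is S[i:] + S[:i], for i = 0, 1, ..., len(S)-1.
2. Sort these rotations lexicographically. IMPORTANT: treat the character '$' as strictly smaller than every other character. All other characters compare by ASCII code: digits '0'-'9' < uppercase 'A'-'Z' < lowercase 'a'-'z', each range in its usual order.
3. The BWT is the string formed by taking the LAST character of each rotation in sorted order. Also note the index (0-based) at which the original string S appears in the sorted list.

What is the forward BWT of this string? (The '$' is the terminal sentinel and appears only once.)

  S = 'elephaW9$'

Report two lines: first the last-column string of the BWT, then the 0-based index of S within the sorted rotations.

Answer: 9Wah$lpee
4

Derivation:
All 9 rotations (rotation i = S[i:]+S[:i]):
  rot[0] = elephaW9$
  rot[1] = lephaW9$e
  rot[2] = ephaW9$el
  rot[3] = phaW9$ele
  rot[4] = haW9$elep
  rot[5] = aW9$eleph
  rot[6] = W9$elepha
  rot[7] = 9$elephaW
  rot[8] = $elephaW9
Sorted (with $ < everything):
  sorted[0] = $elephaW9  (last char: '9')
  sorted[1] = 9$elephaW  (last char: 'W')
  sorted[2] = W9$elepha  (last char: 'a')
  sorted[3] = aW9$eleph  (last char: 'h')
  sorted[4] = elephaW9$  (last char: '$')
  sorted[5] = ephaW9$el  (last char: 'l')
  sorted[6] = haW9$elep  (last char: 'p')
  sorted[7] = lephaW9$e  (last char: 'e')
  sorted[8] = phaW9$ele  (last char: 'e')
Last column: 9Wah$lpee
Original string S is at sorted index 4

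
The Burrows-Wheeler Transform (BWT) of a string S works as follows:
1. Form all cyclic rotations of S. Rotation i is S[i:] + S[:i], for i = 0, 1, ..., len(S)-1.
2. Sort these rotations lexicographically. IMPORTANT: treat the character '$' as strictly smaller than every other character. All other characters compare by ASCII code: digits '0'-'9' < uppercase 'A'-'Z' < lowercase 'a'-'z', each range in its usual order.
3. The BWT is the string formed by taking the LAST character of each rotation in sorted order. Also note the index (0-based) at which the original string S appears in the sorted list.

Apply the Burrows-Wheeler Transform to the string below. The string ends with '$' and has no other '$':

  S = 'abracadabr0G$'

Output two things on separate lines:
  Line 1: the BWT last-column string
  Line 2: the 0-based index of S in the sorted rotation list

All 13 rotations (rotation i = S[i:]+S[:i]):
  rot[0] = abracadabr0G$
  rot[1] = bracadabr0G$a
  rot[2] = racadabr0G$ab
  rot[3] = acadabr0G$abr
  rot[4] = cadabr0G$abra
  rot[5] = adabr0G$abrac
  rot[6] = dabr0G$abraca
  rot[7] = abr0G$abracad
  rot[8] = br0G$abracada
  rot[9] = r0G$abracadab
  rot[10] = 0G$abracadabr
  rot[11] = G$abracadabr0
  rot[12] = $abracadabr0G
Sorted (with $ < everything):
  sorted[0] = $abracadabr0G  (last char: 'G')
  sorted[1] = 0G$abracadabr  (last char: 'r')
  sorted[2] = G$abracadabr0  (last char: '0')
  sorted[3] = abr0G$abracad  (last char: 'd')
  sorted[4] = abracadabr0G$  (last char: '$')
  sorted[5] = acadabr0G$abr  (last char: 'r')
  sorted[6] = adabr0G$abrac  (last char: 'c')
  sorted[7] = br0G$abracada  (last char: 'a')
  sorted[8] = bracadabr0G$a  (last char: 'a')
  sorted[9] = cadabr0G$abra  (last char: 'a')
  sorted[10] = dabr0G$abraca  (last char: 'a')
  sorted[11] = r0G$abracadab  (last char: 'b')
  sorted[12] = racadabr0G$ab  (last char: 'b')
Last column: Gr0d$rcaaaabb
Original string S is at sorted index 4

Answer: Gr0d$rcaaaabb
4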